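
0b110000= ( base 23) 22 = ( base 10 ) 48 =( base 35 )1d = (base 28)1k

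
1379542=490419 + 889123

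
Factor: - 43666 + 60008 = 2^1*8171^1 = 16342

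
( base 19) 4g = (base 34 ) 2O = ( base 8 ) 134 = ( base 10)92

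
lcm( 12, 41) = 492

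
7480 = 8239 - 759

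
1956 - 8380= - 6424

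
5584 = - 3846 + 9430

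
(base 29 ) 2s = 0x56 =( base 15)5b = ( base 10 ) 86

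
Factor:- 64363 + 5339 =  - 59024=-2^4 * 7^1*17^1*31^1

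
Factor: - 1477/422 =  -7/2=- 2^( - 1 )*7^1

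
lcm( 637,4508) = 58604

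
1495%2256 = 1495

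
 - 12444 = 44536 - 56980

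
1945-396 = 1549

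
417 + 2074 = 2491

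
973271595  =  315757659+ 657513936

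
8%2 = 0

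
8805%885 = 840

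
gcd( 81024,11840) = 64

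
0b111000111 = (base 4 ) 13013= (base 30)f5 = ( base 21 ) 10E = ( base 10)455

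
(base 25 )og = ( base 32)J8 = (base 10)616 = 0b1001101000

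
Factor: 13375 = 5^3*107^1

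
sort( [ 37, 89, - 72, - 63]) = [ - 72,-63,  37, 89]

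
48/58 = 24/29  =  0.83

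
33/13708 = 33/13708 = 0.00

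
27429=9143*3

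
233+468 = 701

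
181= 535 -354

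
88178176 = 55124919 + 33053257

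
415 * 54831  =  22754865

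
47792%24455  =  23337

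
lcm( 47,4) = 188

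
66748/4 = 16687 = 16687.00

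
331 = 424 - 93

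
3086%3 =2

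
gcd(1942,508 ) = 2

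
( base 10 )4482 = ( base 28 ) 5K2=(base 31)4KI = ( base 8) 10602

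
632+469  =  1101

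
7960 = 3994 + 3966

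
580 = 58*10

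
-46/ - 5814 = 23/2907 = 0.01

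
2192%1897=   295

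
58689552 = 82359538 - 23669986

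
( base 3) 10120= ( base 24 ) 40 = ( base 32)30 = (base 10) 96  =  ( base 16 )60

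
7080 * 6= 42480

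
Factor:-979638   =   - 2^1*3^1*11^1*14843^1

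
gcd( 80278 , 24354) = 902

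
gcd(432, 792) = 72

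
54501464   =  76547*712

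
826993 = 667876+159117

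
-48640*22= - 1070080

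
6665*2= 13330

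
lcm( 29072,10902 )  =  87216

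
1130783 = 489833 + 640950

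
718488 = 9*79832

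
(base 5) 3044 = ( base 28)E7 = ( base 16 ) 18f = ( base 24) GF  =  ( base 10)399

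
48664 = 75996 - 27332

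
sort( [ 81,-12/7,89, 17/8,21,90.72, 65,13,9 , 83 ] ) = [-12/7, 17/8,9,13,  21,65, 81, 83, 89, 90.72]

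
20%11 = 9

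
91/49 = 13/7=1.86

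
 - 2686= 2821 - 5507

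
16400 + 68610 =85010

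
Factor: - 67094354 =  - 2^1 * 31^1*127^1*8521^1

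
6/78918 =1/13153  =  0.00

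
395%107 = 74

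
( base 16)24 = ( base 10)36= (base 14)28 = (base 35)11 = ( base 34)12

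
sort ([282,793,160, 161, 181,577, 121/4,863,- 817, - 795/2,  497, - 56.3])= [ - 817, - 795/2,-56.3, 121/4,160,161,  181,  282,497,  577,  793, 863 ]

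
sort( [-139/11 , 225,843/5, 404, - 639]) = [ - 639, - 139/11, 843/5,225,404]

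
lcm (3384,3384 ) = 3384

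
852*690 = 587880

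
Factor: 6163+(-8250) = -2087^1 = -2087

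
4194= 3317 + 877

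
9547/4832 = 1 + 4715/4832 = 1.98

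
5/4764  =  5/4764=0.00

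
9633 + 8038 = 17671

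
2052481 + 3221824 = 5274305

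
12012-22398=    - 10386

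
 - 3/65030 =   -  1+65027/65030= - 0.00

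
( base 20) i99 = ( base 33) 6PU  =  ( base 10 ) 7389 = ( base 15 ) 22c9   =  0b1110011011101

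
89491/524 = 170+411/524= 170.78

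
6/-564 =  - 1/94 = - 0.01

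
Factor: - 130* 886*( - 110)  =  12669800 = 2^3*5^2 * 11^1 * 13^1*443^1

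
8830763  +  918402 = 9749165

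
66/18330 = 11/3055= 0.00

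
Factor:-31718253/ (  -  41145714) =2^( - 1)*3^(  -  1 )*7^1*41^ (  -  1)*127^( - 1 )*439^(  -  1) * 1510393^1 =10572751/13715238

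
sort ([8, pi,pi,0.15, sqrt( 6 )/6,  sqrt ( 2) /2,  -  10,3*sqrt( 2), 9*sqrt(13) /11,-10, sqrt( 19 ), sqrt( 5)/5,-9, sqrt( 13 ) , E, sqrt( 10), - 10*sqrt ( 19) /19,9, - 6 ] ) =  [-10, - 10,  -  9, - 6,  -  10*sqrt( 19) /19, 0.15, sqrt( 6)/6, sqrt( 5 ) /5,sqrt(2) /2,E, 9*sqrt(13 )/11, pi,pi, sqrt(10),sqrt(13), 3 * sqrt( 2 ),sqrt( 19),8, 9] 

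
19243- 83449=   -  64206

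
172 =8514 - 8342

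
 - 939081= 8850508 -9789589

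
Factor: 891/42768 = 1/48 =2^ ( - 4)*3^( - 1)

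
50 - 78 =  - 28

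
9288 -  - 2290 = 11578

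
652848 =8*81606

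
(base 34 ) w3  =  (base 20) 2EB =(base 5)13331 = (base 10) 1091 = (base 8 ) 2103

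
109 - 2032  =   - 1923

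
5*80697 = 403485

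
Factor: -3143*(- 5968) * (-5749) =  - 2^4* 7^1 * 373^1 * 449^1 * 5749^1 = -107836430576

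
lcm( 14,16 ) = 112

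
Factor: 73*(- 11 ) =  - 803= - 11^1*73^1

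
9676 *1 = 9676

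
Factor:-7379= - 47^1  *157^1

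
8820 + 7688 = 16508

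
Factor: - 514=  - 2^1*257^1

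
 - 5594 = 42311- 47905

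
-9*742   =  -6678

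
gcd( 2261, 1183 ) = 7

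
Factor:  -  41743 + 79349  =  37606  =  2^1*18803^1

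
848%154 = 78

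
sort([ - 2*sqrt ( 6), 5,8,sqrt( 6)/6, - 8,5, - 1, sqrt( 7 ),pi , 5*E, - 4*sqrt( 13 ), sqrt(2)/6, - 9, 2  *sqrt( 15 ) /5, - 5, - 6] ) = [ - 4*sqrt( 13 ), - 9, - 8, - 6, - 5, - 2*sqrt(6 ),- 1, sqrt( 2) /6, sqrt(6)/6, 2*sqrt(  15 ) /5,  sqrt( 7 ), pi,5, 5, 8, 5*E]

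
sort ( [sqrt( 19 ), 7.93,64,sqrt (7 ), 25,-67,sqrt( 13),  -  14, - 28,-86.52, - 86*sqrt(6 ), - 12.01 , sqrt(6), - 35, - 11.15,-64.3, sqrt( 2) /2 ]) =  [ - 86*sqrt( 6) ,-86.52, - 67,- 64.3, - 35 , - 28, - 14, - 12.01, - 11.15, sqrt( 2 ) /2, sqrt(6 ),sqrt( 7),sqrt( 13) , sqrt( 19), 7.93, 25, 64] 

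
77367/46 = 77367/46 = 1681.89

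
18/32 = 9/16= 0.56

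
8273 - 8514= -241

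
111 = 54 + 57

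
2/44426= 1/22213 = 0.00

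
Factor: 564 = 2^2*3^1 * 47^1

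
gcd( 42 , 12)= 6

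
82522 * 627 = 51741294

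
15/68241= 5/22747=0.00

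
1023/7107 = 341/2369 = 0.14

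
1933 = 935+998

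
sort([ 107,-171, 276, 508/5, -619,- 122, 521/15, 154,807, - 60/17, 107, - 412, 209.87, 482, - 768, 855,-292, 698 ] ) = [  -  768 , - 619,-412,-292,-171, - 122, - 60/17,521/15 , 508/5,107, 107, 154, 209.87, 276,482,698,807, 855]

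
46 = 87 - 41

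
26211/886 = 29 + 517/886 = 29.58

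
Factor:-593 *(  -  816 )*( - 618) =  - 2^5*3^2*17^1*103^1*593^1 = - 299042784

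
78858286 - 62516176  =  16342110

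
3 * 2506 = 7518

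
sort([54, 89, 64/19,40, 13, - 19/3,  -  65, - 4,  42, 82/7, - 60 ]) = [ - 65, -60,-19/3, - 4, 64/19,82/7,13, 40, 42,54, 89]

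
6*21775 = 130650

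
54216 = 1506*36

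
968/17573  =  968/17573 = 0.06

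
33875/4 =33875/4 = 8468.75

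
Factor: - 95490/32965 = -19098/6593 = - 2^1*3^2*19^(- 1)*347^ (-1 ) * 1061^1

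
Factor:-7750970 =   -  2^1*5^1 * 775097^1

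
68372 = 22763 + 45609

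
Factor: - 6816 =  - 2^5*3^1*71^1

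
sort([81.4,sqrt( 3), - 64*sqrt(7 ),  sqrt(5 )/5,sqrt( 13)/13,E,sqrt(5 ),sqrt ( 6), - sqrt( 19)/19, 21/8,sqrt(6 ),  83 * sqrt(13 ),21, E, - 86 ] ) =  [- 64*sqrt(7 ), - 86 ,  -  sqrt( 19)/19, sqrt(13)/13,sqrt(5) /5, sqrt(3),  sqrt(5 ),sqrt( 6 ),sqrt ( 6), 21/8 , E, E, 21,81.4,83*sqrt(13 )] 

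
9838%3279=1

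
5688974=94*60521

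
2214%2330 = 2214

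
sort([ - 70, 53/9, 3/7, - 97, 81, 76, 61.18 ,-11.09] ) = [ - 97,  -  70, - 11.09, 3/7,53/9, 61.18 , 76,81] 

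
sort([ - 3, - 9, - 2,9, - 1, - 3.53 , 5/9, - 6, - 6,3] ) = [-9, - 6, - 6,  -  3.53, - 3 , - 2 ,-1 , 5/9, 3 , 9]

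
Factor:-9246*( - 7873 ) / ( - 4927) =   -  2^1*3^1*13^( - 1)*23^1*67^1*379^ ( - 1)*7873^1 = - 72793758/4927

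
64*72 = 4608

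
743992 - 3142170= - 2398178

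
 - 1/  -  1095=1/1095 = 0.00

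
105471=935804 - 830333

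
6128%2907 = 314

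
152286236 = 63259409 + 89026827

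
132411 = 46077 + 86334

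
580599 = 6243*93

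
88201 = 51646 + 36555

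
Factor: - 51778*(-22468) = 1163348104=2^3*41^1 * 137^1*25889^1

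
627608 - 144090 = 483518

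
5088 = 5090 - 2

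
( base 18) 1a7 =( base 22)115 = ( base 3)200221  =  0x1FF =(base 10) 511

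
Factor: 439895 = 5^1*97^1* 907^1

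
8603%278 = 263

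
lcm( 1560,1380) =35880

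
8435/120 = 1687/24 = 70.29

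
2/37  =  2/37= 0.05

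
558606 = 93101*6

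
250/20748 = 125/10374 = 0.01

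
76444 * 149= 11390156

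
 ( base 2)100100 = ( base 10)36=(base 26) 1a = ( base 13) 2A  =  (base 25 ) 1b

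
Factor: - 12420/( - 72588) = 45/263 = 3^2*5^1*263^( - 1 ) 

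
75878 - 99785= -23907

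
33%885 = 33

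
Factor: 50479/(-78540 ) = -2^(-2 )*3^(-1 )*5^(- 1)*7^ ( -1)*13^1*17^ (-1)*353^1 = -4589/7140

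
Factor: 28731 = 3^1*61^1*157^1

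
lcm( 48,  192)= 192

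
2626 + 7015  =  9641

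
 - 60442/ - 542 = 111+140/271 = 111.52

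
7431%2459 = 54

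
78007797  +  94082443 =172090240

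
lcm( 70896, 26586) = 212688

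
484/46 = 10  +  12/23=10.52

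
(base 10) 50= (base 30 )1K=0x32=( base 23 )24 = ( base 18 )2E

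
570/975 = 38/65 =0.58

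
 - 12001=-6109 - 5892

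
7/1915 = 7/1915 = 0.00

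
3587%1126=209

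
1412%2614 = 1412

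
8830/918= 4415/459=9.62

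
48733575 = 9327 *5225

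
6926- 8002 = - 1076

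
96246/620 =48123/310 =155.24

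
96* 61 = 5856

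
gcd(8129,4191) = 11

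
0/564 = 0 = 0.00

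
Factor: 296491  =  13^1 * 22807^1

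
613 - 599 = 14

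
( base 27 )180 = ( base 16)3b1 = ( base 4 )32301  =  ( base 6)4213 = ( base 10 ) 945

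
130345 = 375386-245041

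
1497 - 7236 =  - 5739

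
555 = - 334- - 889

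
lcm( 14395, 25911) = 129555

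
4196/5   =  4196/5= 839.20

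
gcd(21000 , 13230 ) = 210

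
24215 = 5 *4843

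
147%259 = 147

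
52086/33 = 17362/11=1578.36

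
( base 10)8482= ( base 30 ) 9CM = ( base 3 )102122011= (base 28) AMQ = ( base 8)20442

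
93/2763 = 31/921 = 0.03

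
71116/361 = 71116/361 = 197.00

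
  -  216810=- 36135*6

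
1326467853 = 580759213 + 745708640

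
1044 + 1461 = 2505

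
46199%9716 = 7335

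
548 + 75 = 623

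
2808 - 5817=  -3009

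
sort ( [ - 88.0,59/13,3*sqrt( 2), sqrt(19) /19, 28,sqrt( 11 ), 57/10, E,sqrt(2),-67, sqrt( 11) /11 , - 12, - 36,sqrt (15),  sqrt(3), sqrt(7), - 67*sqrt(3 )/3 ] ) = [ - 88.0, - 67, - 67*sqrt (3) /3, - 36,- 12, sqrt(19)/19,sqrt(11 ) /11, sqrt(2 ), sqrt( 3),sqrt(7),E, sqrt(11),sqrt( 15), 3*sqrt ( 2 ),59/13, 57/10,28]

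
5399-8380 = -2981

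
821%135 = 11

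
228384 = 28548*8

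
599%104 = 79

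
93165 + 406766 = 499931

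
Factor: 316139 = 316139^1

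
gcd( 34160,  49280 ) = 560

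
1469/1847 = 1469/1847  =  0.80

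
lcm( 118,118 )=118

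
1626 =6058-4432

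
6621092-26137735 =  -19516643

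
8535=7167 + 1368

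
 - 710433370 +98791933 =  - 611641437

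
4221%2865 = 1356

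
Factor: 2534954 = 2^1  *  211^1* 6007^1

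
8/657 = 8/657 = 0.01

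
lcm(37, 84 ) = 3108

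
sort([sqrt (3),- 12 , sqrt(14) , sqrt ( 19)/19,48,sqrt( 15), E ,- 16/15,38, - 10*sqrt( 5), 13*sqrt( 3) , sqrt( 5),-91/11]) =[ - 10* sqrt( 5), - 12, - 91/11, - 16/15, sqrt(19)/19, sqrt (3 ),sqrt( 5),E, sqrt(14 ),sqrt( 15),13*sqrt( 3),38,  48]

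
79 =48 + 31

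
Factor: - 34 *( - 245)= 8330 = 2^1*5^1*7^2*17^1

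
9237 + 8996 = 18233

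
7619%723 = 389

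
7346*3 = 22038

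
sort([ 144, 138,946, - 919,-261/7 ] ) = [ - 919,  -  261/7 , 138, 144,946 ] 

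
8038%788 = 158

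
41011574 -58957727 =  - 17946153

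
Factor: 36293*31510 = 2^1*5^1*23^1 * 137^1*36293^1 = 1143592430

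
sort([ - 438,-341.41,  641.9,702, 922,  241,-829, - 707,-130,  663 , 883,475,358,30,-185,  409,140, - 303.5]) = [-829, - 707, - 438,-341.41,-303.5,- 185, - 130,30,  140, 241, 358,409,  475, 641.9,663,  702,  883,922]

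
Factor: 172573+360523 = 2^3*37^1 * 1801^1 = 533096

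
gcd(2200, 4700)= 100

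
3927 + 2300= 6227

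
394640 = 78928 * 5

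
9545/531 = 17 + 518/531=17.98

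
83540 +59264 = 142804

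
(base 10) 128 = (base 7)242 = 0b10000000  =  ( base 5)1003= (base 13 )9B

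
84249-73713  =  10536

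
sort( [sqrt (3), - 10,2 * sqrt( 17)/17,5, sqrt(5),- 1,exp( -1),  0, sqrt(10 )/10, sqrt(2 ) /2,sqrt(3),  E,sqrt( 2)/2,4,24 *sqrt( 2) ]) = [ - 10, - 1,  0, sqrt(  10) /10,exp(-1),2 * sqrt(17 ) /17, sqrt ( 2)/2,sqrt( 2)/2,sqrt(3),sqrt(3), sqrt( 5),E,4,5,24*sqrt (2)]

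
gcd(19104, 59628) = 12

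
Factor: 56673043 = 7^1*8096149^1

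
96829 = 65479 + 31350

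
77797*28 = 2178316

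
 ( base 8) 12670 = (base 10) 5560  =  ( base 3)21121221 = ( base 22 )bag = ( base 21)CCG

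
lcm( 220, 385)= 1540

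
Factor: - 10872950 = - 2^1 * 5^2 * 11^1*53^1*373^1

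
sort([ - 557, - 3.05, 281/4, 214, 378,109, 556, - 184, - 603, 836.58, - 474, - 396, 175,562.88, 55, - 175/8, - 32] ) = [  -  603, - 557, - 474,  -  396, - 184, - 32 , - 175/8, - 3.05, 55 , 281/4, 109, 175, 214, 378,  556, 562.88,836.58]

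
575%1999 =575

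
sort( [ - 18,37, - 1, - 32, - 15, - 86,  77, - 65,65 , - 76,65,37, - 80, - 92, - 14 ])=[ - 92,-86, - 80 , - 76, - 65,  -  32, - 18, - 15, - 14,- 1, 37,  37 , 65,65  ,  77] 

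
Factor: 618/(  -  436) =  - 2^( - 1) * 3^1*103^1*109^( - 1 ) = - 309/218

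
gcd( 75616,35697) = 1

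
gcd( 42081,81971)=1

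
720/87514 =360/43757 = 0.01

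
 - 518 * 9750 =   -  5050500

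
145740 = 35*4164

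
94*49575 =4660050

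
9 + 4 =13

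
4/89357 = 4/89357 = 0.00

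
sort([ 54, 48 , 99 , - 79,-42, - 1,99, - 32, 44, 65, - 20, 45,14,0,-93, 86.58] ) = [ - 93, - 79,-42,  -  32, - 20, - 1, 0, 14,44,  45, 48,54,65,86.58, 99, 99 ] 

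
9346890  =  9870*947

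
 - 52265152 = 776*(-67352)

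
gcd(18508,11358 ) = 2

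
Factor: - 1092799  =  - 23^1*47513^1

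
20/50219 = 20/50219 = 0.00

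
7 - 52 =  - 45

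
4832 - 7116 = -2284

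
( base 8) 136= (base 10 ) 94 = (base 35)2O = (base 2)1011110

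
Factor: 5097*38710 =197304870  =  2^1*3^1*5^1*7^2 * 79^1  *  1699^1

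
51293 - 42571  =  8722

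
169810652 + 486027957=655838609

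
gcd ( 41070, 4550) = 10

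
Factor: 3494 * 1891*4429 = 2^1*31^1 *43^1*61^1*103^1*1747^1  =  29263085066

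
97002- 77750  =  19252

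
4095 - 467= 3628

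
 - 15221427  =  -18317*831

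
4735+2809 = 7544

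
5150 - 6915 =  - 1765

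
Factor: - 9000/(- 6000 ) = 2^(  -  1)*3^1 =3/2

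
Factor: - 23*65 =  - 1495 = - 5^1 * 13^1*23^1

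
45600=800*57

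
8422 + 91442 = 99864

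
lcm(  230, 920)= 920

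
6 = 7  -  1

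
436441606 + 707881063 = 1144322669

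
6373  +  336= 6709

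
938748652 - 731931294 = 206817358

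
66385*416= 27616160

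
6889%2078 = 655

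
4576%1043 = 404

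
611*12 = 7332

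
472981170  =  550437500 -77456330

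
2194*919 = 2016286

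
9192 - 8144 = 1048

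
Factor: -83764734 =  - 2^1*3^1  *  13960789^1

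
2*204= 408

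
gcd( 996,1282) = 2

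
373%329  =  44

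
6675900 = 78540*85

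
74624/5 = 14924+4/5 = 14924.80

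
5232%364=136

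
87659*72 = 6311448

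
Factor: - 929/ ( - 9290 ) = 1/10 = 2^( - 1 )*5^ ( - 1)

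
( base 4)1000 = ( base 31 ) 22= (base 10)64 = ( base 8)100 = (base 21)31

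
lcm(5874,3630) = 323070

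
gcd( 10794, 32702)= 2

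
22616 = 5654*4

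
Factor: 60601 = 60601^1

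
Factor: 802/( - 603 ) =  - 2^1*3^( - 2 ) * 67^ ( - 1)*401^1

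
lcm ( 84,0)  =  0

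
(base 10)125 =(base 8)175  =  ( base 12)a5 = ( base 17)76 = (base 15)85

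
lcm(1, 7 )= 7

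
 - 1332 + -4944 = - 6276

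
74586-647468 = - 572882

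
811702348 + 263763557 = 1075465905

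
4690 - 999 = 3691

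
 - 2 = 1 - 3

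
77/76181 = 11/10883=0.00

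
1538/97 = 1538/97 = 15.86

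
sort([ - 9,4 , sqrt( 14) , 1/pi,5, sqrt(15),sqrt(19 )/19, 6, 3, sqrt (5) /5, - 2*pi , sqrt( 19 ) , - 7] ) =[ - 9 ,- 7  ,-2*pi,sqrt( 19) /19, 1/pi, sqrt(5 )/5,  3,sqrt(14),sqrt(15) , 4,sqrt (19) , 5 , 6]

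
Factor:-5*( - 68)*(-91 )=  - 2^2*5^1 * 7^1*13^1*17^1 =- 30940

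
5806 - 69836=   -  64030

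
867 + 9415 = 10282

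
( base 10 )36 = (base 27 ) 19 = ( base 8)44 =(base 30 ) 16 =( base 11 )33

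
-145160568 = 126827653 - 271988221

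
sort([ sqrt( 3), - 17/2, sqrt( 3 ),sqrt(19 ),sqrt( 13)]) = [-17/2, sqrt(3) , sqrt( 3),sqrt(13), sqrt(19)]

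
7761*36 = 279396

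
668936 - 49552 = 619384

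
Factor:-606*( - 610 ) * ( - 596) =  - 2^4 * 3^1 * 5^1*61^1*101^1 *149^1 = -220317360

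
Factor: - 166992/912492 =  - 2^2*3^( - 2)*7^1*17^(-1) =- 28/153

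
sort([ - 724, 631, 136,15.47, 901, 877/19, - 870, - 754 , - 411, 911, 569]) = [ - 870, - 754, - 724,-411, 15.47,877/19, 136 , 569,631,901, 911]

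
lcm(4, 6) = 12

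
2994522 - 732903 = 2261619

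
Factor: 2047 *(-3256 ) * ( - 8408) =2^6*11^1 * 23^1*37^1*89^1 * 1051^1 =56039589056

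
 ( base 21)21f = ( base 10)918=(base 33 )rr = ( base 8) 1626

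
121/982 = 121/982 = 0.12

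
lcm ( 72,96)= 288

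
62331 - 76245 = -13914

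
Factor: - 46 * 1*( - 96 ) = 2^6*3^1*23^1=4416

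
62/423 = 62/423= 0.15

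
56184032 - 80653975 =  - 24469943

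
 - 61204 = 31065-92269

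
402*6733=2706666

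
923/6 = 153 + 5/6 = 153.83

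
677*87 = 58899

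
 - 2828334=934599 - 3762933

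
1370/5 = 274 = 274.00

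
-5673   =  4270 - 9943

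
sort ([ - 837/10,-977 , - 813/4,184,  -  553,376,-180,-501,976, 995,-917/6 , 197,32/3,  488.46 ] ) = [ - 977, - 553, - 501,-813/4,-180 , - 917/6, - 837/10, 32/3,184, 197, 376 , 488.46,976 , 995 ]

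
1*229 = 229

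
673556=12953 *52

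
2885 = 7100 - 4215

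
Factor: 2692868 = 2^2*17^1*199^2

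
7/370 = 7/370= 0.02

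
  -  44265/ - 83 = 44265/83   =  533.31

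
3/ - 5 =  - 1+2/5 = - 0.60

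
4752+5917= 10669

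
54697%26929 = 839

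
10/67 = 10/67 = 0.15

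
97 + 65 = 162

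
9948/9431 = 1+517/9431  =  1.05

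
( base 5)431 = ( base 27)48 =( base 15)7B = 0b1110100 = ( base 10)116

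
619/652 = 619/652 = 0.95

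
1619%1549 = 70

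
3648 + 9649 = 13297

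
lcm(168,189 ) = 1512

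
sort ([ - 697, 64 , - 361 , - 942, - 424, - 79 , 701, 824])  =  [ - 942, - 697, - 424, - 361,  -  79, 64,701,824]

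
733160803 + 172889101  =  906049904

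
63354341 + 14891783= 78246124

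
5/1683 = 5/1683  =  0.00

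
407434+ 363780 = 771214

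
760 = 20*38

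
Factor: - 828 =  - 2^2* 3^2*23^1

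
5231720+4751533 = 9983253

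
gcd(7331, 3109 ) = 1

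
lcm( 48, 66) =528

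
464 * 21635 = 10038640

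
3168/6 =528  =  528.00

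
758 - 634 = 124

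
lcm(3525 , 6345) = 31725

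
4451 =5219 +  - 768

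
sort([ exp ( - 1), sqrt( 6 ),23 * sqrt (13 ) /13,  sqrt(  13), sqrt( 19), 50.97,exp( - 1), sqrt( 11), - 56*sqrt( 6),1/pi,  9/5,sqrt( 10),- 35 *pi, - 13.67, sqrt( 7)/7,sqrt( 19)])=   [ - 56*sqrt( 6), - 35 *pi, - 13.67,1/pi,exp( - 1 ),exp( - 1), sqrt( 7 ) /7, 9/5,sqrt ( 6 ),sqrt( 10),  sqrt( 11),  sqrt( 13),sqrt( 19),  sqrt( 19 ), 23*sqrt( 13)/13,50.97] 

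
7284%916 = 872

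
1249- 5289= - 4040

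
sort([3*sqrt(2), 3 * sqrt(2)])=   [3*sqrt(2 ), 3 * sqrt(2) ] 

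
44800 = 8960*5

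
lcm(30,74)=1110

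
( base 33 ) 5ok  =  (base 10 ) 6257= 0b1100001110001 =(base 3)22120202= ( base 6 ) 44545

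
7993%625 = 493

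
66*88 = 5808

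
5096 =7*728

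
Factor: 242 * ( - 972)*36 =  - 8468064  =  - 2^5 * 3^7 * 11^2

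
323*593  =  191539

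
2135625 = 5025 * 425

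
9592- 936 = 8656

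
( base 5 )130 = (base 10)40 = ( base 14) 2C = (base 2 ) 101000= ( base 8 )50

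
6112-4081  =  2031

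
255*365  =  93075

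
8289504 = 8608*963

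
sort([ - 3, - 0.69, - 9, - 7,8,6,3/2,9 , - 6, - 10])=[  -  10,  -  9,-7,-6, - 3, - 0.69 , 3/2,6, 8,9]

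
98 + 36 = 134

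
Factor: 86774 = 2^1 * 43^1*1009^1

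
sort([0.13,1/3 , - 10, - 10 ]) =[ - 10,-10,0.13, 1/3 ] 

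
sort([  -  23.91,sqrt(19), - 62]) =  [ -62, - 23.91,sqrt( 19)]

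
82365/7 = 82365/7   =  11766.43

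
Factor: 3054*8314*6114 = 2^3*3^2*509^1*1019^1*4157^1 = 155240304984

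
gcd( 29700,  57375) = 675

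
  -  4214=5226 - 9440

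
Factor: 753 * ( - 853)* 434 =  - 2^1*3^1 * 7^1*31^1 * 251^1 * 853^1 =- 278762106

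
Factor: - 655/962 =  - 2^( - 1) * 5^1 * 13^(-1) * 37^( - 1 ) * 131^1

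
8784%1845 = 1404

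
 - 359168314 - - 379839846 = 20671532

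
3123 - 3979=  - 856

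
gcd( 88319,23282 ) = 7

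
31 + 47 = 78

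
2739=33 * 83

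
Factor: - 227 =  - 227^1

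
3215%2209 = 1006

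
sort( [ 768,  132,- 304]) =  [ - 304, 132, 768 ]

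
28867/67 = 28867/67 = 430.85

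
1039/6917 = 1039/6917  =  0.15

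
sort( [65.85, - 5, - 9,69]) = [ - 9, - 5,65.85,69]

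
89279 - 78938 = 10341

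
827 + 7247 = 8074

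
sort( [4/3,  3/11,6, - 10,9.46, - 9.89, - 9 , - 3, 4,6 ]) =[ - 10,- 9.89,- 9, - 3,3/11,4/3,4,6,6 , 9.46]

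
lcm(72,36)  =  72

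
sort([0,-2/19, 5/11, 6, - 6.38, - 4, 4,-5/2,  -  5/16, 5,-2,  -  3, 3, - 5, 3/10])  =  [ - 6.38,  -  5,-4,-3, - 5/2,-2,-5/16, - 2/19 , 0,3/10,5/11,3,4, 5, 6]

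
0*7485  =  0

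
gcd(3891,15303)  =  3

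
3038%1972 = 1066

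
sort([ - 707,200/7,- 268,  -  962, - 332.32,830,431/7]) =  [ - 962, - 707, - 332.32, - 268,200/7,431/7,830 ] 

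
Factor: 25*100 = 2^2*5^4 = 2500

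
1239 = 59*21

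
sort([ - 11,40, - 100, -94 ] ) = [ - 100, - 94, - 11, 40]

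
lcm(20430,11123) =1001070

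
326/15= 326/15  =  21.73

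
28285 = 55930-27645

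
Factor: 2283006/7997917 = 2^1*3^1 * 11^1*19^( - 1 ) * 509^( - 1 ) * 827^ ( - 1)*34591^1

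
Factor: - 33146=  - 2^1*16573^1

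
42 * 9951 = 417942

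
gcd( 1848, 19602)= 66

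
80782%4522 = 3908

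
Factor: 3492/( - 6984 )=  - 1/2 = - 2^( - 1) 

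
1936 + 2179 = 4115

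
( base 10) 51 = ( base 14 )39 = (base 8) 63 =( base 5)201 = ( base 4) 303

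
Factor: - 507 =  - 3^1 * 13^2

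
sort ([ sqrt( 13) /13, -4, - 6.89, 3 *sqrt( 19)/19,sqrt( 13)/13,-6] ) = [ - 6.89, - 6,-4, sqrt (13)/13,sqrt( 13 )/13 , 3*sqrt ( 19 )/19]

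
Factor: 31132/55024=43/76 = 2^( - 2 ) * 19^( - 1 )  *  43^1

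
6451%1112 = 891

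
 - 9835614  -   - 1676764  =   - 8158850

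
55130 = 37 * 1490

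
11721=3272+8449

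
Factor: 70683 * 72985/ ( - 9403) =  - 3^1 *5^1*11^1*1327^1*9403^( - 1)*23561^1 = - 5158798755/9403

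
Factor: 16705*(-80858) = -2^1 * 5^1*13^1*257^1*40429^1=- 1350732890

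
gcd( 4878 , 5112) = 18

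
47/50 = 47/50 = 0.94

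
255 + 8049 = 8304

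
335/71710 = 67/14342 =0.00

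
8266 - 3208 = 5058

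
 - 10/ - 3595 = 2/719= 0.00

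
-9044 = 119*(- 76)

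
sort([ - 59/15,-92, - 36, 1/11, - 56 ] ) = [ - 92 ,  -  56, - 36,-59/15,1/11]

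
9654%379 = 179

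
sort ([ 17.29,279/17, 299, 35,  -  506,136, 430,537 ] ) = [ - 506 , 279/17, 17.29, 35,136, 299,430, 537 ]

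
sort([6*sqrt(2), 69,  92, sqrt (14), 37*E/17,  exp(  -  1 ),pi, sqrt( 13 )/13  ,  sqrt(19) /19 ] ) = [ sqrt(19 ) /19,sqrt(13 )/13, exp ( - 1) , pi  ,  sqrt(14 ), 37*E/17 , 6*sqrt ( 2),69, 92]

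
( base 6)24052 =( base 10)3488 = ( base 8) 6640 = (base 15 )1078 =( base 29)448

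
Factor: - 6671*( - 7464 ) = 49792344=2^3*3^1 * 7^1*311^1* 953^1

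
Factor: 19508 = 2^2*4877^1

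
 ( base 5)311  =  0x51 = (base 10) 81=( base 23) 3C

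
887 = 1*887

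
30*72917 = 2187510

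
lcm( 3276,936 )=6552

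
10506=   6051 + 4455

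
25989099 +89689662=115678761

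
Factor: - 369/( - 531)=41/59 =41^1*59^( -1)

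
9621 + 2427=12048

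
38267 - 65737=  -  27470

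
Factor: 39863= 39863^1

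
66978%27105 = 12768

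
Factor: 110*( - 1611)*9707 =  - 2^1*3^2*5^1*11^1 * 17^1*179^1*571^1= - 1720177470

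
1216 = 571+645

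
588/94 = 6  +  12/47 = 6.26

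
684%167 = 16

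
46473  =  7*6639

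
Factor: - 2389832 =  - 2^3*29^1*10301^1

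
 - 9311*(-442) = 4115462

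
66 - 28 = 38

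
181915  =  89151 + 92764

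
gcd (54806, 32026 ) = 134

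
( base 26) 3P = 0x67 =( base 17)61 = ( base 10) 103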